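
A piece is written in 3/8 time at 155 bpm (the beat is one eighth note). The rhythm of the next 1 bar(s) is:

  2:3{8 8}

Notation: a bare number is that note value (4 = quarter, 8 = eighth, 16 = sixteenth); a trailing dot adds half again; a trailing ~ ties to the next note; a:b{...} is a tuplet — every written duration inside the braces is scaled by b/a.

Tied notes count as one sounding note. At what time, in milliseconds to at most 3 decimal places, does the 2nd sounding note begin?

1. 0.0ms @ 0 + 580.645ms (3/2)
2. 580.645ms @ 3/2 + 580.645ms (3/2)

note 2 onset = 3/2b = 580.645ms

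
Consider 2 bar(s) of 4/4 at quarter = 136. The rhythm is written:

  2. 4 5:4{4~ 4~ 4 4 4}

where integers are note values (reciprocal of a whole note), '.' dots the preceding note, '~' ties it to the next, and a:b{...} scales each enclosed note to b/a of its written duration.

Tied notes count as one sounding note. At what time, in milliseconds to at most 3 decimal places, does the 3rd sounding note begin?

note 3 onset = 4b = 1764.706ms

1. 0.0ms @ 0 + 1323.529ms (3)
2. 1323.529ms @ 3 + 441.176ms (1)
3. 1764.706ms @ 4 + 1058.824ms (12/5)
4. 2823.529ms @ 32/5 + 352.941ms (4/5)
5. 3176.471ms @ 36/5 + 352.941ms (4/5)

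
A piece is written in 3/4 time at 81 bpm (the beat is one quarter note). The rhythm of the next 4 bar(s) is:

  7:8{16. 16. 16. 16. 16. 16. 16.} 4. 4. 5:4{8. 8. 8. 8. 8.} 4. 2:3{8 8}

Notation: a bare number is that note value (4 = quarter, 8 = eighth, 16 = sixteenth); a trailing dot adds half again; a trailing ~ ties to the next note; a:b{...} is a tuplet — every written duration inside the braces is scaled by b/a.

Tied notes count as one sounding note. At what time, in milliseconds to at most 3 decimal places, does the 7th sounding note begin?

1. 0.0ms @ 0 + 317.46ms (3/7)
2. 317.46ms @ 3/7 + 317.46ms (3/7)
3. 634.921ms @ 6/7 + 317.46ms (3/7)
4. 952.381ms @ 9/7 + 317.46ms (3/7)
5. 1269.841ms @ 12/7 + 317.46ms (3/7)
6. 1587.302ms @ 15/7 + 317.46ms (3/7)
7. 1904.762ms @ 18/7 + 317.46ms (3/7)
8. 2222.222ms @ 3 + 1111.111ms (3/2)
9. 3333.333ms @ 9/2 + 1111.111ms (3/2)
10. 4444.444ms @ 6 + 444.444ms (3/5)
11. 4888.889ms @ 33/5 + 444.444ms (3/5)
12. 5333.333ms @ 36/5 + 444.444ms (3/5)
13. 5777.778ms @ 39/5 + 444.444ms (3/5)
14. 6222.222ms @ 42/5 + 444.444ms (3/5)
15. 6666.667ms @ 9 + 1111.111ms (3/2)
16. 7777.778ms @ 21/2 + 555.556ms (3/4)
17. 8333.333ms @ 45/4 + 555.556ms (3/4)

note 7 onset = 18/7b = 1904.762ms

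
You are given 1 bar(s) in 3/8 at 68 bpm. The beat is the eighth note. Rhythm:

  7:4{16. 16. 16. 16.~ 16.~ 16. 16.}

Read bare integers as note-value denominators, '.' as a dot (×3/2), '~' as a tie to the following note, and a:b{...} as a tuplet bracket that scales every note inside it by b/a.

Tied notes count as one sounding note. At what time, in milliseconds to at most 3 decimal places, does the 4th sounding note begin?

1. 0.0ms @ 0 + 378.151ms (3/7)
2. 378.151ms @ 3/7 + 378.151ms (3/7)
3. 756.303ms @ 6/7 + 378.151ms (3/7)
4. 1134.454ms @ 9/7 + 1134.454ms (9/7)
5. 2268.908ms @ 18/7 + 378.151ms (3/7)

note 4 onset = 9/7b = 1134.454ms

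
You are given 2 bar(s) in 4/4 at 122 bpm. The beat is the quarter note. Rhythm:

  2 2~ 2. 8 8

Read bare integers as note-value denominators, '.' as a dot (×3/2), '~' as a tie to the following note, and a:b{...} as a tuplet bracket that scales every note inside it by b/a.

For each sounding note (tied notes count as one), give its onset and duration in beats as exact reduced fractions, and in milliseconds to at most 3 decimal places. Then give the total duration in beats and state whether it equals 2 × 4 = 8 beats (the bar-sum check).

1) 0.0ms=0b +983.607ms=2b
2) 983.607ms=2b +2459.016ms=5b
3) 3442.623ms=7b +245.902ms=1/2b
4) 3688.525ms=15/2b +245.902ms=1/2b
Σ=8b of 8 (122bpm 4/4) — PASS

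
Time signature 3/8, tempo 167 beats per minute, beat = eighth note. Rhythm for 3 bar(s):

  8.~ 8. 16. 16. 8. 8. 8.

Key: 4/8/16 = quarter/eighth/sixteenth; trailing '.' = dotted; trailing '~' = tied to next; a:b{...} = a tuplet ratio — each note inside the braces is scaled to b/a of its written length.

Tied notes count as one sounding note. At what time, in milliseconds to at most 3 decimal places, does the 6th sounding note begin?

note 6 onset = 15/2b = 2694.611ms

1. 0.0ms @ 0 + 1077.844ms (3)
2. 1077.844ms @ 3 + 269.461ms (3/4)
3. 1347.305ms @ 15/4 + 269.461ms (3/4)
4. 1616.766ms @ 9/2 + 538.922ms (3/2)
5. 2155.689ms @ 6 + 538.922ms (3/2)
6. 2694.611ms @ 15/2 + 538.922ms (3/2)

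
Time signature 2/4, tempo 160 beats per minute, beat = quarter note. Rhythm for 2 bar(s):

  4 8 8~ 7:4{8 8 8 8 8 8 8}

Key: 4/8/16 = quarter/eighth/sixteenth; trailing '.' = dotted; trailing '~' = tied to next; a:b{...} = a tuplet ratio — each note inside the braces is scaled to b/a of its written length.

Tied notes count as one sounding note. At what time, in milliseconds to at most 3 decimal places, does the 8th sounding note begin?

1. 0.0ms @ 0 + 375.0ms (1)
2. 375.0ms @ 1 + 187.5ms (1/2)
3. 562.5ms @ 3/2 + 294.643ms (11/14)
4. 857.143ms @ 16/7 + 107.143ms (2/7)
5. 964.286ms @ 18/7 + 107.143ms (2/7)
6. 1071.429ms @ 20/7 + 107.143ms (2/7)
7. 1178.571ms @ 22/7 + 107.143ms (2/7)
8. 1285.714ms @ 24/7 + 107.143ms (2/7)
9. 1392.857ms @ 26/7 + 107.143ms (2/7)

note 8 onset = 24/7b = 1285.714ms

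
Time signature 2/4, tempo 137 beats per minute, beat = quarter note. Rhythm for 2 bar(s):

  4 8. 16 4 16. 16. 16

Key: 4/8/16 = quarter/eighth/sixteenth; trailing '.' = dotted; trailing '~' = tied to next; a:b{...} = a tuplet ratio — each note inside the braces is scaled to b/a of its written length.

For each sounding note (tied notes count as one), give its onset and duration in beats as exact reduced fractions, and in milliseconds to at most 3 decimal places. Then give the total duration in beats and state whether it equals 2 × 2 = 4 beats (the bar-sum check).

1) 0.0ms=0b +437.956ms=1b
2) 437.956ms=1b +328.467ms=3/4b
3) 766.423ms=7/4b +109.489ms=1/4b
4) 875.912ms=2b +437.956ms=1b
5) 1313.869ms=3b +164.234ms=3/8b
6) 1478.102ms=27/8b +164.234ms=3/8b
7) 1642.336ms=15/4b +109.489ms=1/4b
Σ=4b of 4 (137bpm 2/4) — PASS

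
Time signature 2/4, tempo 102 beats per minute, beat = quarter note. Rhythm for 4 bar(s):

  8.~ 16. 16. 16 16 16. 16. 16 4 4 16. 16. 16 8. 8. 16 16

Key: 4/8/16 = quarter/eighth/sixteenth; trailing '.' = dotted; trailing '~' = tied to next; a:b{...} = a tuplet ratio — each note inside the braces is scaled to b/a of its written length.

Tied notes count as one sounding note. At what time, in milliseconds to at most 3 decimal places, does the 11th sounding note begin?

1. 0.0ms @ 0 + 661.765ms (9/8)
2. 661.765ms @ 9/8 + 220.588ms (3/8)
3. 882.353ms @ 3/2 + 147.059ms (1/4)
4. 1029.412ms @ 7/4 + 147.059ms (1/4)
5. 1176.471ms @ 2 + 220.588ms (3/8)
6. 1397.059ms @ 19/8 + 220.588ms (3/8)
7. 1617.647ms @ 11/4 + 147.059ms (1/4)
8. 1764.706ms @ 3 + 588.235ms (1)
9. 2352.941ms @ 4 + 588.235ms (1)
10. 2941.176ms @ 5 + 220.588ms (3/8)
11. 3161.765ms @ 43/8 + 220.588ms (3/8)
12. 3382.353ms @ 23/4 + 147.059ms (1/4)
13. 3529.412ms @ 6 + 441.176ms (3/4)
14. 3970.588ms @ 27/4 + 441.176ms (3/4)
15. 4411.765ms @ 15/2 + 147.059ms (1/4)
16. 4558.824ms @ 31/4 + 147.059ms (1/4)

note 11 onset = 43/8b = 3161.765ms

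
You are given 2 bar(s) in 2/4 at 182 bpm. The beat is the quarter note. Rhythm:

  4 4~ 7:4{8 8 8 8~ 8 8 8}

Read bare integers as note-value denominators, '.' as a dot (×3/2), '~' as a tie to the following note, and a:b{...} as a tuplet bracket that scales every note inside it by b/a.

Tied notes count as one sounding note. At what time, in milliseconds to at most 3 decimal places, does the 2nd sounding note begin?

1. 0.0ms @ 0 + 329.67ms (1)
2. 329.67ms @ 1 + 423.862ms (9/7)
3. 753.532ms @ 16/7 + 94.192ms (2/7)
4. 847.724ms @ 18/7 + 94.192ms (2/7)
5. 941.915ms @ 20/7 + 188.383ms (4/7)
6. 1130.298ms @ 24/7 + 94.192ms (2/7)
7. 1224.49ms @ 26/7 + 94.192ms (2/7)

note 2 onset = 1b = 329.67ms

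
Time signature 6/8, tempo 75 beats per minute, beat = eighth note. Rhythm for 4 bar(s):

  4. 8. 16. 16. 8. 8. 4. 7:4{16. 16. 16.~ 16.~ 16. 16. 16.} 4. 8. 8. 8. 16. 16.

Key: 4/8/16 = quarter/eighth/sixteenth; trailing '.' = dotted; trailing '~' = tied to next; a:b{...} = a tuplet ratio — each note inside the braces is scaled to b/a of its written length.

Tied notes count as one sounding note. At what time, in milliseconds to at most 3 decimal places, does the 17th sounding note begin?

1. 0.0ms @ 0 + 2400.0ms (3)
2. 2400.0ms @ 3 + 1200.0ms (3/2)
3. 3600.0ms @ 9/2 + 600.0ms (3/4)
4. 4200.0ms @ 21/4 + 600.0ms (3/4)
5. 4800.0ms @ 6 + 1200.0ms (3/2)
6. 6000.0ms @ 15/2 + 1200.0ms (3/2)
7. 7200.0ms @ 9 + 2400.0ms (3)
8. 9600.0ms @ 12 + 342.857ms (3/7)
9. 9942.857ms @ 87/7 + 342.857ms (3/7)
10. 10285.714ms @ 90/7 + 1028.571ms (9/7)
11. 11314.286ms @ 99/7 + 342.857ms (3/7)
12. 11657.143ms @ 102/7 + 342.857ms (3/7)
13. 12000.0ms @ 15 + 2400.0ms (3)
14. 14400.0ms @ 18 + 1200.0ms (3/2)
15. 15600.0ms @ 39/2 + 1200.0ms (3/2)
16. 16800.0ms @ 21 + 1200.0ms (3/2)
17. 18000.0ms @ 45/2 + 600.0ms (3/4)
18. 18600.0ms @ 93/4 + 600.0ms (3/4)

note 17 onset = 45/2b = 18000.0ms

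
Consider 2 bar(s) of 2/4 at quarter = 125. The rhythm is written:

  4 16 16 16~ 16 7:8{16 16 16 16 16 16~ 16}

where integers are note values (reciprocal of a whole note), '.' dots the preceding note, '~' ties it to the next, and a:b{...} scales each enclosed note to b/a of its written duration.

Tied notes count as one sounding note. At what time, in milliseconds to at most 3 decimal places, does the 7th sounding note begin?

1. 0.0ms @ 0 + 480.0ms (1)
2. 480.0ms @ 1 + 120.0ms (1/4)
3. 600.0ms @ 5/4 + 120.0ms (1/4)
4. 720.0ms @ 3/2 + 240.0ms (1/2)
5. 960.0ms @ 2 + 137.143ms (2/7)
6. 1097.143ms @ 16/7 + 137.143ms (2/7)
7. 1234.286ms @ 18/7 + 137.143ms (2/7)
8. 1371.429ms @ 20/7 + 137.143ms (2/7)
9. 1508.571ms @ 22/7 + 137.143ms (2/7)
10. 1645.714ms @ 24/7 + 274.286ms (4/7)

note 7 onset = 18/7b = 1234.286ms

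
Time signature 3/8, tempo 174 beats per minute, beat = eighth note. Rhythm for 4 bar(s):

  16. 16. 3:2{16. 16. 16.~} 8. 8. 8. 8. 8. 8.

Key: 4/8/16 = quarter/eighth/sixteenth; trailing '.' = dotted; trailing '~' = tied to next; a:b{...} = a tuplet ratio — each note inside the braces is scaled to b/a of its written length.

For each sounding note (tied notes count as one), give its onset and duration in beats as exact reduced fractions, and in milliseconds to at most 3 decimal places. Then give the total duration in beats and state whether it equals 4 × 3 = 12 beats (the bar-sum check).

1) 0.0ms=0b +258.621ms=3/4b
2) 258.621ms=3/4b +258.621ms=3/4b
3) 517.241ms=3/2b +172.414ms=1/2b
4) 689.655ms=2b +172.414ms=1/2b
5) 862.069ms=5/2b +689.655ms=2b
6) 1551.724ms=9/2b +517.241ms=3/2b
7) 2068.966ms=6b +517.241ms=3/2b
8) 2586.207ms=15/2b +517.241ms=3/2b
9) 3103.448ms=9b +517.241ms=3/2b
10) 3620.69ms=21/2b +517.241ms=3/2b
Σ=12b of 12 (174bpm 3/8) — PASS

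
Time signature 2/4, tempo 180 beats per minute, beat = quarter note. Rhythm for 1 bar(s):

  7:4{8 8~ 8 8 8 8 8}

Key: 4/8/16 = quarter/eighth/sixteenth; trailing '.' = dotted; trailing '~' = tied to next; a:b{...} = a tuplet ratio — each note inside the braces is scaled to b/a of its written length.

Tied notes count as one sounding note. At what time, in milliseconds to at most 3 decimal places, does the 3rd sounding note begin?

note 3 onset = 6/7b = 285.714ms

1. 0.0ms @ 0 + 95.238ms (2/7)
2. 95.238ms @ 2/7 + 190.476ms (4/7)
3. 285.714ms @ 6/7 + 95.238ms (2/7)
4. 380.952ms @ 8/7 + 95.238ms (2/7)
5. 476.19ms @ 10/7 + 95.238ms (2/7)
6. 571.429ms @ 12/7 + 95.238ms (2/7)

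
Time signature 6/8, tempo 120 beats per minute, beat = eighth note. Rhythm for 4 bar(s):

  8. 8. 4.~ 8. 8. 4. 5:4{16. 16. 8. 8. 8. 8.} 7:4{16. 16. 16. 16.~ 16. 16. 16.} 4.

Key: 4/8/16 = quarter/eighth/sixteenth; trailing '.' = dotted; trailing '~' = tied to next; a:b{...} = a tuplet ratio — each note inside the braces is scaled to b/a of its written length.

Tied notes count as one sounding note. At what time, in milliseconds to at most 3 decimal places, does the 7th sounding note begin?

1. 0.0ms @ 0 + 750.0ms (3/2)
2. 750.0ms @ 3/2 + 750.0ms (3/2)
3. 1500.0ms @ 3 + 2250.0ms (9/2)
4. 3750.0ms @ 15/2 + 750.0ms (3/2)
5. 4500.0ms @ 9 + 1500.0ms (3)
6. 6000.0ms @ 12 + 300.0ms (3/5)
7. 6300.0ms @ 63/5 + 300.0ms (3/5)
8. 6600.0ms @ 66/5 + 600.0ms (6/5)
9. 7200.0ms @ 72/5 + 600.0ms (6/5)
10. 7800.0ms @ 78/5 + 600.0ms (6/5)
11. 8400.0ms @ 84/5 + 600.0ms (6/5)
12. 9000.0ms @ 18 + 214.286ms (3/7)
13. 9214.286ms @ 129/7 + 214.286ms (3/7)
14. 9428.571ms @ 132/7 + 214.286ms (3/7)
15. 9642.857ms @ 135/7 + 428.571ms (6/7)
16. 10071.429ms @ 141/7 + 214.286ms (3/7)
17. 10285.714ms @ 144/7 + 214.286ms (3/7)
18. 10500.0ms @ 21 + 1500.0ms (3)

note 7 onset = 63/5b = 6300.0ms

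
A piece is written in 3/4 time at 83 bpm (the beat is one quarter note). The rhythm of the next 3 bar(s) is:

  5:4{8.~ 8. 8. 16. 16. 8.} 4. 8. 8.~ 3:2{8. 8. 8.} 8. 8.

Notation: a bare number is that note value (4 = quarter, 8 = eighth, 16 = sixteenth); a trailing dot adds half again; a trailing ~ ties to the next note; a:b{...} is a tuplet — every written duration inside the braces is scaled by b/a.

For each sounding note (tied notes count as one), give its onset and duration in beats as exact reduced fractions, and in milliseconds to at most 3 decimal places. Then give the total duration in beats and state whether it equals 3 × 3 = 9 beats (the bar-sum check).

1) 0.0ms=0b +867.47ms=6/5b
2) 867.47ms=6/5b +433.735ms=3/5b
3) 1301.205ms=9/5b +216.867ms=3/10b
4) 1518.072ms=21/10b +216.867ms=3/10b
5) 1734.94ms=12/5b +433.735ms=3/5b
6) 2168.675ms=3b +1084.337ms=3/2b
7) 3253.012ms=9/2b +542.169ms=3/4b
8) 3795.181ms=21/4b +903.614ms=5/4b
9) 4698.795ms=13/2b +361.446ms=1/2b
10) 5060.241ms=7b +361.446ms=1/2b
11) 5421.687ms=15/2b +542.169ms=3/4b
12) 5963.855ms=33/4b +542.169ms=3/4b
Σ=9b of 9 (83bpm 3/4) — PASS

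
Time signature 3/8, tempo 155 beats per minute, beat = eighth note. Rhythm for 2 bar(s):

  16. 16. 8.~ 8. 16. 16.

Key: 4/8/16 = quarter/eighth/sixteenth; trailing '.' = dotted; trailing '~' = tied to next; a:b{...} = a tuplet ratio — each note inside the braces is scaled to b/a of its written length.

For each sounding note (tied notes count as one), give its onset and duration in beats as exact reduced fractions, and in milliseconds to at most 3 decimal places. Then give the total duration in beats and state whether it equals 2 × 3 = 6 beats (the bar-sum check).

1) 0.0ms=0b +290.323ms=3/4b
2) 290.323ms=3/4b +290.323ms=3/4b
3) 580.645ms=3/2b +1161.29ms=3b
4) 1741.935ms=9/2b +290.323ms=3/4b
5) 2032.258ms=21/4b +290.323ms=3/4b
Σ=6b of 6 (155bpm 3/8) — PASS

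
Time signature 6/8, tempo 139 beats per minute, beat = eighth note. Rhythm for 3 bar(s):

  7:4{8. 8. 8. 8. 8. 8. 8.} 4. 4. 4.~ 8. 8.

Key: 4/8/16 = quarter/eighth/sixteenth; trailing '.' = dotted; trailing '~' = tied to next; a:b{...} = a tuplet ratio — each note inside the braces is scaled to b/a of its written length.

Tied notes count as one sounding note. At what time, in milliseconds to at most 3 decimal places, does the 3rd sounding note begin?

note 3 onset = 12/7b = 739.979ms

1. 0.0ms @ 0 + 369.99ms (6/7)
2. 369.99ms @ 6/7 + 369.99ms (6/7)
3. 739.979ms @ 12/7 + 369.99ms (6/7)
4. 1109.969ms @ 18/7 + 369.99ms (6/7)
5. 1479.959ms @ 24/7 + 369.99ms (6/7)
6. 1849.949ms @ 30/7 + 369.99ms (6/7)
7. 2219.938ms @ 36/7 + 369.99ms (6/7)
8. 2589.928ms @ 6 + 1294.964ms (3)
9. 3884.892ms @ 9 + 1294.964ms (3)
10. 5179.856ms @ 12 + 1942.446ms (9/2)
11. 7122.302ms @ 33/2 + 647.482ms (3/2)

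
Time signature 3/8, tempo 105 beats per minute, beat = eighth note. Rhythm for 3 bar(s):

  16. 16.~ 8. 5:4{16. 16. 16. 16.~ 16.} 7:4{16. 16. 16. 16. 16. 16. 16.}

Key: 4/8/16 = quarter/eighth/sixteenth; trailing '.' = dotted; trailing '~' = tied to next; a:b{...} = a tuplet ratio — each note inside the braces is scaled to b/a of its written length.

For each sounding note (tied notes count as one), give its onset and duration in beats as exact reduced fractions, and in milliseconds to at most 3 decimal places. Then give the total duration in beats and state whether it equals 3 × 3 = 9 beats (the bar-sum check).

1) 0.0ms=0b +428.571ms=3/4b
2) 428.571ms=3/4b +1285.714ms=9/4b
3) 1714.286ms=3b +342.857ms=3/5b
4) 2057.143ms=18/5b +342.857ms=3/5b
5) 2400.0ms=21/5b +342.857ms=3/5b
6) 2742.857ms=24/5b +685.714ms=6/5b
7) 3428.571ms=6b +244.898ms=3/7b
8) 3673.469ms=45/7b +244.898ms=3/7b
9) 3918.367ms=48/7b +244.898ms=3/7b
10) 4163.265ms=51/7b +244.898ms=3/7b
11) 4408.163ms=54/7b +244.898ms=3/7b
12) 4653.061ms=57/7b +244.898ms=3/7b
13) 4897.959ms=60/7b +244.898ms=3/7b
Σ=9b of 9 (105bpm 3/8) — PASS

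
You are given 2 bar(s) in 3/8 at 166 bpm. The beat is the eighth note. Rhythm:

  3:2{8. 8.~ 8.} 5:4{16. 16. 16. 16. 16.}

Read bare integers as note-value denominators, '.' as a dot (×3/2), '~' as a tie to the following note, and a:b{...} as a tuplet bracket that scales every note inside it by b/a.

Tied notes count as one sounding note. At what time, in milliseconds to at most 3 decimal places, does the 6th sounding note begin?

1. 0.0ms @ 0 + 361.446ms (1)
2. 361.446ms @ 1 + 722.892ms (2)
3. 1084.337ms @ 3 + 216.867ms (3/5)
4. 1301.205ms @ 18/5 + 216.867ms (3/5)
5. 1518.072ms @ 21/5 + 216.867ms (3/5)
6. 1734.94ms @ 24/5 + 216.867ms (3/5)
7. 1951.807ms @ 27/5 + 216.867ms (3/5)

note 6 onset = 24/5b = 1734.94ms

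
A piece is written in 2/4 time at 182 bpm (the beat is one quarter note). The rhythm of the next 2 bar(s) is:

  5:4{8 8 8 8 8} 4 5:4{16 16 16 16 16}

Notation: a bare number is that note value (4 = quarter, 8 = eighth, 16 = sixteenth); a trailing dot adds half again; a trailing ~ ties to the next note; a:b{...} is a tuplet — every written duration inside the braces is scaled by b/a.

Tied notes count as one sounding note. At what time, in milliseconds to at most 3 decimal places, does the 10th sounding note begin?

note 10 onset = 18/5b = 1186.813ms

1. 0.0ms @ 0 + 131.868ms (2/5)
2. 131.868ms @ 2/5 + 131.868ms (2/5)
3. 263.736ms @ 4/5 + 131.868ms (2/5)
4. 395.604ms @ 6/5 + 131.868ms (2/5)
5. 527.473ms @ 8/5 + 131.868ms (2/5)
6. 659.341ms @ 2 + 329.67ms (1)
7. 989.011ms @ 3 + 65.934ms (1/5)
8. 1054.945ms @ 16/5 + 65.934ms (1/5)
9. 1120.879ms @ 17/5 + 65.934ms (1/5)
10. 1186.813ms @ 18/5 + 65.934ms (1/5)
11. 1252.747ms @ 19/5 + 65.934ms (1/5)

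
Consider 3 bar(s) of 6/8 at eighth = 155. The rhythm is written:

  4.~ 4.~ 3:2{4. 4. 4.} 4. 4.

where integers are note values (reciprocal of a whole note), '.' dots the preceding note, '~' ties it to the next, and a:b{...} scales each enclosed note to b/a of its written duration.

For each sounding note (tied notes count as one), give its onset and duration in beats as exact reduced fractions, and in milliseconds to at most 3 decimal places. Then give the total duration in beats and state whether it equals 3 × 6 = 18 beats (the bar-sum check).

1) 0.0ms=0b +3096.774ms=8b
2) 3096.774ms=8b +774.194ms=2b
3) 3870.968ms=10b +774.194ms=2b
4) 4645.161ms=12b +1161.29ms=3b
5) 5806.452ms=15b +1161.29ms=3b
Σ=18b of 18 (155bpm 6/8) — PASS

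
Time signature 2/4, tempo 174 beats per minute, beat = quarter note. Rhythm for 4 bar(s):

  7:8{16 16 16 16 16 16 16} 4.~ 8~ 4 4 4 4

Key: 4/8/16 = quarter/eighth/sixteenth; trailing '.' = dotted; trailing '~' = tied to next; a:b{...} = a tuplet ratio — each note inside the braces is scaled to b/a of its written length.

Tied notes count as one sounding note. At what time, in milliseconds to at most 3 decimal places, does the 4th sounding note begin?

1. 0.0ms @ 0 + 98.522ms (2/7)
2. 98.522ms @ 2/7 + 98.522ms (2/7)
3. 197.044ms @ 4/7 + 98.522ms (2/7)
4. 295.567ms @ 6/7 + 98.522ms (2/7)
5. 394.089ms @ 8/7 + 98.522ms (2/7)
6. 492.611ms @ 10/7 + 98.522ms (2/7)
7. 591.133ms @ 12/7 + 98.522ms (2/7)
8. 689.655ms @ 2 + 1034.483ms (3)
9. 1724.138ms @ 5 + 344.828ms (1)
10. 2068.966ms @ 6 + 344.828ms (1)
11. 2413.793ms @ 7 + 344.828ms (1)

note 4 onset = 6/7b = 295.567ms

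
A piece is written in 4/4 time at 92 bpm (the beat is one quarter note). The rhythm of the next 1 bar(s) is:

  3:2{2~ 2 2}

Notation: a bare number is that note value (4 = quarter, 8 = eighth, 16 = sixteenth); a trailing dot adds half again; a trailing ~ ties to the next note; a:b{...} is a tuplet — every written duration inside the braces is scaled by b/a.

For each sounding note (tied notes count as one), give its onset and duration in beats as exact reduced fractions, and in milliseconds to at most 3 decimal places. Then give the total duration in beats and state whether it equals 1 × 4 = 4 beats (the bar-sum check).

1) 0.0ms=0b +1739.13ms=8/3b
2) 1739.13ms=8/3b +869.565ms=4/3b
Σ=4b of 4 (92bpm 4/4) — PASS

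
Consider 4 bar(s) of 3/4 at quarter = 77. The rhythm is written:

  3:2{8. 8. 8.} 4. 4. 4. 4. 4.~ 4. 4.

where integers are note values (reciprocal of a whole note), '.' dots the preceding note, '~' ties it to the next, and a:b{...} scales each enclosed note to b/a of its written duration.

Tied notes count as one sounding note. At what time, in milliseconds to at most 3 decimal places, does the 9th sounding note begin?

1. 0.0ms @ 0 + 389.61ms (1/2)
2. 389.61ms @ 1/2 + 389.61ms (1/2)
3. 779.221ms @ 1 + 389.61ms (1/2)
4. 1168.831ms @ 3/2 + 1168.831ms (3/2)
5. 2337.662ms @ 3 + 1168.831ms (3/2)
6. 3506.494ms @ 9/2 + 1168.831ms (3/2)
7. 4675.325ms @ 6 + 1168.831ms (3/2)
8. 5844.156ms @ 15/2 + 2337.662ms (3)
9. 8181.818ms @ 21/2 + 1168.831ms (3/2)

note 9 onset = 21/2b = 8181.818ms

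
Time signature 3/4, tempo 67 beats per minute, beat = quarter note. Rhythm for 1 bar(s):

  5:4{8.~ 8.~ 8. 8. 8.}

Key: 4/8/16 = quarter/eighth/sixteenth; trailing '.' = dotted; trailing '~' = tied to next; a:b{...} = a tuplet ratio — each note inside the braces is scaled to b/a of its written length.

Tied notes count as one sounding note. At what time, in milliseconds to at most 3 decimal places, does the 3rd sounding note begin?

note 3 onset = 12/5b = 2149.254ms

1. 0.0ms @ 0 + 1611.94ms (9/5)
2. 1611.94ms @ 9/5 + 537.313ms (3/5)
3. 2149.254ms @ 12/5 + 537.313ms (3/5)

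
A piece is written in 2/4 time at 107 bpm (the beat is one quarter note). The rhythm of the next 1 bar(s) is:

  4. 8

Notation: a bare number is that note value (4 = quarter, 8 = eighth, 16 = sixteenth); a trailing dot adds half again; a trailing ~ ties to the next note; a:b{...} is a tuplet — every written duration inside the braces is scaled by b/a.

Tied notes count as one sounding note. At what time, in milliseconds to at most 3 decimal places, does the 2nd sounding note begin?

note 2 onset = 3/2b = 841.121ms

1. 0.0ms @ 0 + 841.121ms (3/2)
2. 841.121ms @ 3/2 + 280.374ms (1/2)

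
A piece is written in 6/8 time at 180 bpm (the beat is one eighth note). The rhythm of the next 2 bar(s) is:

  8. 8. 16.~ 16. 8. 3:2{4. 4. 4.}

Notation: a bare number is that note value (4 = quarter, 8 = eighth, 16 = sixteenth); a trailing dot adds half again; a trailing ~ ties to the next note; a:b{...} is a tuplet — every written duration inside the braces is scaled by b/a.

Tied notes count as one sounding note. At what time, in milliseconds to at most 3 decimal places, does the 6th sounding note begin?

note 6 onset = 8b = 2666.667ms

1. 0.0ms @ 0 + 500.0ms (3/2)
2. 500.0ms @ 3/2 + 500.0ms (3/2)
3. 1000.0ms @ 3 + 500.0ms (3/2)
4. 1500.0ms @ 9/2 + 500.0ms (3/2)
5. 2000.0ms @ 6 + 666.667ms (2)
6. 2666.667ms @ 8 + 666.667ms (2)
7. 3333.333ms @ 10 + 666.667ms (2)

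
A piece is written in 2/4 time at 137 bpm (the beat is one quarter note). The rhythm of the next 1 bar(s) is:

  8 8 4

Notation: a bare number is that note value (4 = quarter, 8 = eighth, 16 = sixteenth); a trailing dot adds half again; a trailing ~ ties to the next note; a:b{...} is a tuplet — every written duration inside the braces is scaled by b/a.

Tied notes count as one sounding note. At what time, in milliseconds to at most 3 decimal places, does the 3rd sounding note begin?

1. 0.0ms @ 0 + 218.978ms (1/2)
2. 218.978ms @ 1/2 + 218.978ms (1/2)
3. 437.956ms @ 1 + 437.956ms (1)

note 3 onset = 1b = 437.956ms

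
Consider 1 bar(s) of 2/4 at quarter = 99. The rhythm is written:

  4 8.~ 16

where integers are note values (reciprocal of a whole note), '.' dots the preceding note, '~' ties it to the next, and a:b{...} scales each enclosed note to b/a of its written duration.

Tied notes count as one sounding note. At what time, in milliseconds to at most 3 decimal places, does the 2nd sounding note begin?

1. 0.0ms @ 0 + 606.061ms (1)
2. 606.061ms @ 1 + 606.061ms (1)

note 2 onset = 1b = 606.061ms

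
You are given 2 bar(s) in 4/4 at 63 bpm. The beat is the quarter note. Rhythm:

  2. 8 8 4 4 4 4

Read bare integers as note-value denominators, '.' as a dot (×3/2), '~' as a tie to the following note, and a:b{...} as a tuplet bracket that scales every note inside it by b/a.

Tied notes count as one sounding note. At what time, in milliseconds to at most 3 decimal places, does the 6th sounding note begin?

note 6 onset = 6b = 5714.286ms

1. 0.0ms @ 0 + 2857.143ms (3)
2. 2857.143ms @ 3 + 476.19ms (1/2)
3. 3333.333ms @ 7/2 + 476.19ms (1/2)
4. 3809.524ms @ 4 + 952.381ms (1)
5. 4761.905ms @ 5 + 952.381ms (1)
6. 5714.286ms @ 6 + 952.381ms (1)
7. 6666.667ms @ 7 + 952.381ms (1)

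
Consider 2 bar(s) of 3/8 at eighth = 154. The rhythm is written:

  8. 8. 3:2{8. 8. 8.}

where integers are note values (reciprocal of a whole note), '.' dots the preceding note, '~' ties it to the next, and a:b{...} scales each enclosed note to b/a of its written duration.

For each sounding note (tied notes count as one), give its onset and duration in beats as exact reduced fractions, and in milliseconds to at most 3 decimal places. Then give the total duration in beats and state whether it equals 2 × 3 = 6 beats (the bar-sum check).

1) 0.0ms=0b +584.416ms=3/2b
2) 584.416ms=3/2b +584.416ms=3/2b
3) 1168.831ms=3b +389.61ms=1b
4) 1558.442ms=4b +389.61ms=1b
5) 1948.052ms=5b +389.61ms=1b
Σ=6b of 6 (154bpm 3/8) — PASS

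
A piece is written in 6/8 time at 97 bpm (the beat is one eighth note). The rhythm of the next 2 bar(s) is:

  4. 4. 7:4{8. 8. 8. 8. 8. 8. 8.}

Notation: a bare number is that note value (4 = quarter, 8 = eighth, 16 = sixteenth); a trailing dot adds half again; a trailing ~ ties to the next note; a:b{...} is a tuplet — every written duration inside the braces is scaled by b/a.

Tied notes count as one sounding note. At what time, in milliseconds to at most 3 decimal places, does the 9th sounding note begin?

note 9 onset = 78/7b = 6892.489ms

1. 0.0ms @ 0 + 1855.67ms (3)
2. 1855.67ms @ 3 + 1855.67ms (3)
3. 3711.34ms @ 6 + 530.191ms (6/7)
4. 4241.532ms @ 48/7 + 530.191ms (6/7)
5. 4771.723ms @ 54/7 + 530.191ms (6/7)
6. 5301.915ms @ 60/7 + 530.191ms (6/7)
7. 5832.106ms @ 66/7 + 530.191ms (6/7)
8. 6362.297ms @ 72/7 + 530.191ms (6/7)
9. 6892.489ms @ 78/7 + 530.191ms (6/7)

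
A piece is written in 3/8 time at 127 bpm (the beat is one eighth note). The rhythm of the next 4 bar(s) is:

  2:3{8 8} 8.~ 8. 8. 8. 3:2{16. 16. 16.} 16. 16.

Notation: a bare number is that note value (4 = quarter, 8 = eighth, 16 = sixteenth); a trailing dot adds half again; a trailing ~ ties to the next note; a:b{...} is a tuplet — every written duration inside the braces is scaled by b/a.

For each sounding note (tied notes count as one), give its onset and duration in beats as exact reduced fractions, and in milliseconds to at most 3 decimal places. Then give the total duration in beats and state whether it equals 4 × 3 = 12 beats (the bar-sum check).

1) 0.0ms=0b +708.661ms=3/2b
2) 708.661ms=3/2b +708.661ms=3/2b
3) 1417.323ms=3b +1417.323ms=3b
4) 2834.646ms=6b +708.661ms=3/2b
5) 3543.307ms=15/2b +708.661ms=3/2b
6) 4251.969ms=9b +236.22ms=1/2b
7) 4488.189ms=19/2b +236.22ms=1/2b
8) 4724.409ms=10b +236.22ms=1/2b
9) 4960.63ms=21/2b +354.331ms=3/4b
10) 5314.961ms=45/4b +354.331ms=3/4b
Σ=12b of 12 (127bpm 3/8) — PASS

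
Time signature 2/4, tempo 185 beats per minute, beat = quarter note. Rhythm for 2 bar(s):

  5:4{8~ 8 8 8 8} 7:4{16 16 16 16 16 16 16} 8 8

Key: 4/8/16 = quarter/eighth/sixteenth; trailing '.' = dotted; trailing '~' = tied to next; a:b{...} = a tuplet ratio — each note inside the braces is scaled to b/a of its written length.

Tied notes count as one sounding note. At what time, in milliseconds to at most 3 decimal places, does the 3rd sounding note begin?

note 3 onset = 6/5b = 389.189ms

1. 0.0ms @ 0 + 259.459ms (4/5)
2. 259.459ms @ 4/5 + 129.73ms (2/5)
3. 389.189ms @ 6/5 + 129.73ms (2/5)
4. 518.919ms @ 8/5 + 129.73ms (2/5)
5. 648.649ms @ 2 + 46.332ms (1/7)
6. 694.981ms @ 15/7 + 46.332ms (1/7)
7. 741.313ms @ 16/7 + 46.332ms (1/7)
8. 787.645ms @ 17/7 + 46.332ms (1/7)
9. 833.977ms @ 18/7 + 46.332ms (1/7)
10. 880.309ms @ 19/7 + 46.332ms (1/7)
11. 926.641ms @ 20/7 + 46.332ms (1/7)
12. 972.973ms @ 3 + 162.162ms (1/2)
13. 1135.135ms @ 7/2 + 162.162ms (1/2)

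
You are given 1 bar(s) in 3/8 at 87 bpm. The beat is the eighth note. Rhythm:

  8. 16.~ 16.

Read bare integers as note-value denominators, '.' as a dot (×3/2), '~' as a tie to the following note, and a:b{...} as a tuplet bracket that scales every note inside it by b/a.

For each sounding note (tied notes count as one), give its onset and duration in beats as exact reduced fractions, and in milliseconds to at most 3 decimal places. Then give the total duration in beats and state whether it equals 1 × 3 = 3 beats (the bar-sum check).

1) 0.0ms=0b +1034.483ms=3/2b
2) 1034.483ms=3/2b +1034.483ms=3/2b
Σ=3b of 3 (87bpm 3/8) — PASS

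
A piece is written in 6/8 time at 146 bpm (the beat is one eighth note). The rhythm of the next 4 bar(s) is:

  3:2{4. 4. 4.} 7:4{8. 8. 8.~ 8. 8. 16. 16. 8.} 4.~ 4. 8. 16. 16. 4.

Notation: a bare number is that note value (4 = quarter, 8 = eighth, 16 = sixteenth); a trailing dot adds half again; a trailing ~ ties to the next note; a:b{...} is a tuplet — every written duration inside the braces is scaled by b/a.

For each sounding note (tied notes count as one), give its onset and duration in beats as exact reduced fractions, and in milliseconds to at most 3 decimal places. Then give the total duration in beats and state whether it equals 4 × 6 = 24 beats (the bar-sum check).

1) 0.0ms=0b +821.918ms=2b
2) 821.918ms=2b +821.918ms=2b
3) 1643.836ms=4b +821.918ms=2b
4) 2465.753ms=6b +352.25ms=6/7b
5) 2818.004ms=48/7b +352.25ms=6/7b
6) 3170.254ms=54/7b +704.501ms=12/7b
7) 3874.755ms=66/7b +352.25ms=6/7b
8) 4227.006ms=72/7b +176.125ms=3/7b
9) 4403.131ms=75/7b +176.125ms=3/7b
10) 4579.256ms=78/7b +352.25ms=6/7b
11) 4931.507ms=12b +2465.753ms=6b
12) 7397.26ms=18b +616.438ms=3/2b
13) 8013.699ms=39/2b +308.219ms=3/4b
14) 8321.918ms=81/4b +308.219ms=3/4b
15) 8630.137ms=21b +1232.877ms=3b
Σ=24b of 24 (146bpm 6/8) — PASS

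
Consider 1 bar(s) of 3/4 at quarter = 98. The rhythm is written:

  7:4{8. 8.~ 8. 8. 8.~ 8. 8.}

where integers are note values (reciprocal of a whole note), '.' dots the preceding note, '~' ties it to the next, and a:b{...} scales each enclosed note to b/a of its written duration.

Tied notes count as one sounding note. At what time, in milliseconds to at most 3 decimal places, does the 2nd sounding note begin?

1. 0.0ms @ 0 + 262.391ms (3/7)
2. 262.391ms @ 3/7 + 524.781ms (6/7)
3. 787.172ms @ 9/7 + 262.391ms (3/7)
4. 1049.563ms @ 12/7 + 524.781ms (6/7)
5. 1574.344ms @ 18/7 + 262.391ms (3/7)

note 2 onset = 3/7b = 262.391ms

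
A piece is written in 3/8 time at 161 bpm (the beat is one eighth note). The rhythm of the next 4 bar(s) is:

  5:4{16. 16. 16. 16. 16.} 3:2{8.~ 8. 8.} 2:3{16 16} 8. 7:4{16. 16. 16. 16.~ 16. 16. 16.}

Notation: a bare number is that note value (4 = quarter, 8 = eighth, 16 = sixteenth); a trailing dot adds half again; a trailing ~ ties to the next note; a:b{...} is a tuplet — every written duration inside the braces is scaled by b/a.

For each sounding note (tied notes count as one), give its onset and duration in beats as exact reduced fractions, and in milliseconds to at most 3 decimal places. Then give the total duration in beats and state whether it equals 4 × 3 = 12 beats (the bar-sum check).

1) 0.0ms=0b +223.602ms=3/5b
2) 223.602ms=3/5b +223.602ms=3/5b
3) 447.205ms=6/5b +223.602ms=3/5b
4) 670.807ms=9/5b +223.602ms=3/5b
5) 894.41ms=12/5b +223.602ms=3/5b
6) 1118.012ms=3b +745.342ms=2b
7) 1863.354ms=5b +372.671ms=1b
8) 2236.025ms=6b +279.503ms=3/4b
9) 2515.528ms=27/4b +279.503ms=3/4b
10) 2795.031ms=15/2b +559.006ms=3/2b
11) 3354.037ms=9b +159.716ms=3/7b
12) 3513.753ms=66/7b +159.716ms=3/7b
13) 3673.469ms=69/7b +159.716ms=3/7b
14) 3833.185ms=72/7b +319.432ms=6/7b
15) 4152.618ms=78/7b +159.716ms=3/7b
16) 4312.334ms=81/7b +159.716ms=3/7b
Σ=12b of 12 (161bpm 3/8) — PASS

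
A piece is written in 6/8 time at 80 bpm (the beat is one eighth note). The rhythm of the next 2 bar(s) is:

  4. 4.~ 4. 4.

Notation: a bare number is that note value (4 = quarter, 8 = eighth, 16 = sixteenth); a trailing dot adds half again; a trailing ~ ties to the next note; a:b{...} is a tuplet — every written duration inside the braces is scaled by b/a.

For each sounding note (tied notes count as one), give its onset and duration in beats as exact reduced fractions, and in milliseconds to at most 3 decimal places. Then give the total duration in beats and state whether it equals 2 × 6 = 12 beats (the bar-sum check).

1) 0.0ms=0b +2250.0ms=3b
2) 2250.0ms=3b +4500.0ms=6b
3) 6750.0ms=9b +2250.0ms=3b
Σ=12b of 12 (80bpm 6/8) — PASS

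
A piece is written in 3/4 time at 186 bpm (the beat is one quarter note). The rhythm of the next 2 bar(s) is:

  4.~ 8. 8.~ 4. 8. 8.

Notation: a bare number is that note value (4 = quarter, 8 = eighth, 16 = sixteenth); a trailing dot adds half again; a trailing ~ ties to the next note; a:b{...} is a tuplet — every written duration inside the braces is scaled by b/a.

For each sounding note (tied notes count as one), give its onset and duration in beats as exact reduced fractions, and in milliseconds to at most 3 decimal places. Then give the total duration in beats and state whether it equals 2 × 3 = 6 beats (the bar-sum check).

1) 0.0ms=0b +725.806ms=9/4b
2) 725.806ms=9/4b +725.806ms=9/4b
3) 1451.613ms=9/2b +241.935ms=3/4b
4) 1693.548ms=21/4b +241.935ms=3/4b
Σ=6b of 6 (186bpm 3/4) — PASS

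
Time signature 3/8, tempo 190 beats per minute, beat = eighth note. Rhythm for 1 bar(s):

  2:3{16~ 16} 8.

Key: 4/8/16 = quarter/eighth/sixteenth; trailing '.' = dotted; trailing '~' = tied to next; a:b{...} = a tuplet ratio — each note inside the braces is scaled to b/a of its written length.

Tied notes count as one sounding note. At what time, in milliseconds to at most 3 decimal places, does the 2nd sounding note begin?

note 2 onset = 3/2b = 473.684ms

1. 0.0ms @ 0 + 473.684ms (3/2)
2. 473.684ms @ 3/2 + 473.684ms (3/2)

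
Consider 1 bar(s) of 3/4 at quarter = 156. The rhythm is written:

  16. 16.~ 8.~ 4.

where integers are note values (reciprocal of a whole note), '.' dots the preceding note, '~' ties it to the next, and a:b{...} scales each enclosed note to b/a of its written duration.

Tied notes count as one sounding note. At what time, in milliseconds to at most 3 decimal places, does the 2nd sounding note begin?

note 2 onset = 3/8b = 144.231ms

1. 0.0ms @ 0 + 144.231ms (3/8)
2. 144.231ms @ 3/8 + 1009.615ms (21/8)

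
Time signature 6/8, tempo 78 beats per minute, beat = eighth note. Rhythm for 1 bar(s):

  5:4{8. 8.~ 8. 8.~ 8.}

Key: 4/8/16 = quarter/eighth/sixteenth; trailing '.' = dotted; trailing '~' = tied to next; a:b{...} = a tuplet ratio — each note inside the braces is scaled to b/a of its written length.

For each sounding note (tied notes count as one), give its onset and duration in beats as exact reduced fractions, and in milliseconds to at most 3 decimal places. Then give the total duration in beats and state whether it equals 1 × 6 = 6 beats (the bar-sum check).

1) 0.0ms=0b +923.077ms=6/5b
2) 923.077ms=6/5b +1846.154ms=12/5b
3) 2769.231ms=18/5b +1846.154ms=12/5b
Σ=6b of 6 (78bpm 6/8) — PASS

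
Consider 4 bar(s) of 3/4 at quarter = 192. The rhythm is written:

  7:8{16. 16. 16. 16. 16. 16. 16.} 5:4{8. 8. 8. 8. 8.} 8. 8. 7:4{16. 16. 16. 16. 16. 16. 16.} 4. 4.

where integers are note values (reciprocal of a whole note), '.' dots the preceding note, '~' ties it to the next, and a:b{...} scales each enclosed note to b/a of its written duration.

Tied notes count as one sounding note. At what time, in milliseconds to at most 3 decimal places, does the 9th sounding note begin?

note 9 onset = 18/5b = 1125.0ms

1. 0.0ms @ 0 + 133.929ms (3/7)
2. 133.929ms @ 3/7 + 133.929ms (3/7)
3. 267.857ms @ 6/7 + 133.929ms (3/7)
4. 401.786ms @ 9/7 + 133.929ms (3/7)
5. 535.714ms @ 12/7 + 133.929ms (3/7)
6. 669.643ms @ 15/7 + 133.929ms (3/7)
7. 803.571ms @ 18/7 + 133.929ms (3/7)
8. 937.5ms @ 3 + 187.5ms (3/5)
9. 1125.0ms @ 18/5 + 187.5ms (3/5)
10. 1312.5ms @ 21/5 + 187.5ms (3/5)
11. 1500.0ms @ 24/5 + 187.5ms (3/5)
12. 1687.5ms @ 27/5 + 187.5ms (3/5)
13. 1875.0ms @ 6 + 234.375ms (3/4)
14. 2109.375ms @ 27/4 + 234.375ms (3/4)
15. 2343.75ms @ 15/2 + 66.964ms (3/14)
16. 2410.714ms @ 54/7 + 66.964ms (3/14)
17. 2477.679ms @ 111/14 + 66.964ms (3/14)
18. 2544.643ms @ 57/7 + 66.964ms (3/14)
19. 2611.607ms @ 117/14 + 66.964ms (3/14)
20. 2678.571ms @ 60/7 + 66.964ms (3/14)
21. 2745.536ms @ 123/14 + 66.964ms (3/14)
22. 2812.5ms @ 9 + 468.75ms (3/2)
23. 3281.25ms @ 21/2 + 468.75ms (3/2)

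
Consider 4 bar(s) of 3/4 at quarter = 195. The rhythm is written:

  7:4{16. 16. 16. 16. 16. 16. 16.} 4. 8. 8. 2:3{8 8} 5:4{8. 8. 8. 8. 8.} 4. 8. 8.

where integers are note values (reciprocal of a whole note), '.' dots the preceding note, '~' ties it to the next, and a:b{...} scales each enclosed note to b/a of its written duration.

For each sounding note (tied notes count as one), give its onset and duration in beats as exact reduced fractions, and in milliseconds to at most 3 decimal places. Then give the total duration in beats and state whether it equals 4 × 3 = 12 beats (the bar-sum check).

1) 0.0ms=0b +65.934ms=3/14b
2) 65.934ms=3/14b +65.934ms=3/14b
3) 131.868ms=3/7b +65.934ms=3/14b
4) 197.802ms=9/14b +65.934ms=3/14b
5) 263.736ms=6/7b +65.934ms=3/14b
6) 329.67ms=15/14b +65.934ms=3/14b
7) 395.604ms=9/7b +65.934ms=3/14b
8) 461.538ms=3/2b +461.538ms=3/2b
9) 923.077ms=3b +230.769ms=3/4b
10) 1153.846ms=15/4b +230.769ms=3/4b
11) 1384.615ms=9/2b +230.769ms=3/4b
12) 1615.385ms=21/4b +230.769ms=3/4b
13) 1846.154ms=6b +184.615ms=3/5b
14) 2030.769ms=33/5b +184.615ms=3/5b
15) 2215.385ms=36/5b +184.615ms=3/5b
16) 2400.0ms=39/5b +184.615ms=3/5b
17) 2584.615ms=42/5b +184.615ms=3/5b
18) 2769.231ms=9b +461.538ms=3/2b
19) 3230.769ms=21/2b +230.769ms=3/4b
20) 3461.538ms=45/4b +230.769ms=3/4b
Σ=12b of 12 (195bpm 3/4) — PASS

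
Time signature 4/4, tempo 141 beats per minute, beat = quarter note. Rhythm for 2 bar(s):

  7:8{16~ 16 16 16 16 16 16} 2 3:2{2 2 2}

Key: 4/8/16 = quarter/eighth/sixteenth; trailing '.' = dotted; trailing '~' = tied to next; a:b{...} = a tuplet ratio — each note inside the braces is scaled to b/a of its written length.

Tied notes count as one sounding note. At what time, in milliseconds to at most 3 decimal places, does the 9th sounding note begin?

1. 0.0ms @ 0 + 243.161ms (4/7)
2. 243.161ms @ 4/7 + 121.581ms (2/7)
3. 364.742ms @ 6/7 + 121.581ms (2/7)
4. 486.322ms @ 8/7 + 121.581ms (2/7)
5. 607.903ms @ 10/7 + 121.581ms (2/7)
6. 729.483ms @ 12/7 + 121.581ms (2/7)
7. 851.064ms @ 2 + 851.064ms (2)
8. 1702.128ms @ 4 + 567.376ms (4/3)
9. 2269.504ms @ 16/3 + 567.376ms (4/3)
10. 2836.879ms @ 20/3 + 567.376ms (4/3)

note 9 onset = 16/3b = 2269.504ms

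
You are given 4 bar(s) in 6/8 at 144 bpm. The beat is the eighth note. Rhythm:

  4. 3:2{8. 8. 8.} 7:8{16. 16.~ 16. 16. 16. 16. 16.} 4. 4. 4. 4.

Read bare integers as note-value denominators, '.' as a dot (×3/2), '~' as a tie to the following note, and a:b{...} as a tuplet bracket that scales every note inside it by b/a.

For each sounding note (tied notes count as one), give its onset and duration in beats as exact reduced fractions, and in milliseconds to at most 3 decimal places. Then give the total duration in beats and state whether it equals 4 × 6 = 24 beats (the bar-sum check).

1) 0.0ms=0b +1250.0ms=3b
2) 1250.0ms=3b +416.667ms=1b
3) 1666.667ms=4b +416.667ms=1b
4) 2083.333ms=5b +416.667ms=1b
5) 2500.0ms=6b +357.143ms=6/7b
6) 2857.143ms=48/7b +714.286ms=12/7b
7) 3571.429ms=60/7b +357.143ms=6/7b
8) 3928.571ms=66/7b +357.143ms=6/7b
9) 4285.714ms=72/7b +357.143ms=6/7b
10) 4642.857ms=78/7b +357.143ms=6/7b
11) 5000.0ms=12b +1250.0ms=3b
12) 6250.0ms=15b +1250.0ms=3b
13) 7500.0ms=18b +1250.0ms=3b
14) 8750.0ms=21b +1250.0ms=3b
Σ=24b of 24 (144bpm 6/8) — PASS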